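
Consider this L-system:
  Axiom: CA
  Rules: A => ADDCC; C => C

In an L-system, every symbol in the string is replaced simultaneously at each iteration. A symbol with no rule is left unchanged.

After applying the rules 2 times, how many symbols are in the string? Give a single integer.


Answer: 10

Derivation:
Step 0: length = 2
Step 1: length = 6
Step 2: length = 10


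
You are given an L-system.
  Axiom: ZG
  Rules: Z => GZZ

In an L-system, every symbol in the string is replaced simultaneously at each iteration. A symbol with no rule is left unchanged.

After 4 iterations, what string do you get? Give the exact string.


Step 0: ZG
Step 1: GZZG
Step 2: GGZZGZZG
Step 3: GGGZZGZZGGZZGZZG
Step 4: GGGGZZGZZGGZZGZZGGGZZGZZGGZZGZZG

Answer: GGGGZZGZZGGZZGZZGGGZZGZZGGZZGZZG


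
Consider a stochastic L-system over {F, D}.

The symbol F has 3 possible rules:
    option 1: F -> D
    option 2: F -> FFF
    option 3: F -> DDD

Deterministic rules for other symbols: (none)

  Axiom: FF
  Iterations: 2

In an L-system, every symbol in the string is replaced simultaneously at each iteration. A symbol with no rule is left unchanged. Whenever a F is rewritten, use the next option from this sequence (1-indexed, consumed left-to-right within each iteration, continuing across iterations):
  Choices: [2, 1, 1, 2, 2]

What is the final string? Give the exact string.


Answer: DFFFFFFD

Derivation:
Step 0: FF
Step 1: FFFD  (used choices [2, 1])
Step 2: DFFFFFFD  (used choices [1, 2, 2])


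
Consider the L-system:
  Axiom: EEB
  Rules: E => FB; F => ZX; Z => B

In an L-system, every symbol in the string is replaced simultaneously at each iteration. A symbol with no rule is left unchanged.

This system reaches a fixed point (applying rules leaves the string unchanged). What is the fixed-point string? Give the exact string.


Step 0: EEB
Step 1: FBFBB
Step 2: ZXBZXBB
Step 3: BXBBXBB
Step 4: BXBBXBB  (unchanged — fixed point at step 3)

Answer: BXBBXBB


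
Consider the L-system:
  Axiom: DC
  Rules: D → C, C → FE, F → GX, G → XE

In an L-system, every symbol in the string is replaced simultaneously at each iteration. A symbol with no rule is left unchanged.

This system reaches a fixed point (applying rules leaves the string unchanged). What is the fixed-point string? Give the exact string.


Answer: XEXEXEXE

Derivation:
Step 0: DC
Step 1: CFE
Step 2: FEGXE
Step 3: GXEXEXE
Step 4: XEXEXEXE
Step 5: XEXEXEXE  (unchanged — fixed point at step 4)


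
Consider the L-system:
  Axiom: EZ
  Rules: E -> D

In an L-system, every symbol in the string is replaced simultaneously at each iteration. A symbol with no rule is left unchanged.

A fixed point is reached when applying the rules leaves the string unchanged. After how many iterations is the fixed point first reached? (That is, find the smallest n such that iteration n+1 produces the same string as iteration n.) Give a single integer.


Step 0: EZ
Step 1: DZ
Step 2: DZ  (unchanged — fixed point at step 1)

Answer: 1


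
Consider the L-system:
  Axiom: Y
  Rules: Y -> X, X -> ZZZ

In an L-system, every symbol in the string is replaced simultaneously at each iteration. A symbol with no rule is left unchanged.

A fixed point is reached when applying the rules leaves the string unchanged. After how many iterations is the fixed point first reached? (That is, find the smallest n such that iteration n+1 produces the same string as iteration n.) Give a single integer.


Step 0: Y
Step 1: X
Step 2: ZZZ
Step 3: ZZZ  (unchanged — fixed point at step 2)

Answer: 2


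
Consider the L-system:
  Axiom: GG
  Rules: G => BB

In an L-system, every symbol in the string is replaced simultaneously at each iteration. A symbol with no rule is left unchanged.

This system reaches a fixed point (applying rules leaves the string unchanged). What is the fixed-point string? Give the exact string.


Step 0: GG
Step 1: BBBB
Step 2: BBBB  (unchanged — fixed point at step 1)

Answer: BBBB


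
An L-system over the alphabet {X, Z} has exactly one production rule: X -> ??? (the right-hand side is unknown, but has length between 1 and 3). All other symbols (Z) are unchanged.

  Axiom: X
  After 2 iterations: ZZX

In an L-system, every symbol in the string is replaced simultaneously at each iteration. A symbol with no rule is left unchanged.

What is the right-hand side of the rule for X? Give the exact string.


Trying X -> ZX:
  Step 0: X
  Step 1: ZX
  Step 2: ZZX
Matches the given result.

Answer: ZX


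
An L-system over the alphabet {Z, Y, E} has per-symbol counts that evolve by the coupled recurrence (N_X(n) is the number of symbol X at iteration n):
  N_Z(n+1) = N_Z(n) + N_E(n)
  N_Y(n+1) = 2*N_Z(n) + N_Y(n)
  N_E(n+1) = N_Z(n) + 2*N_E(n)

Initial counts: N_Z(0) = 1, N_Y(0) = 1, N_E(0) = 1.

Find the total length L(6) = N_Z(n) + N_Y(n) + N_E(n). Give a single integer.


Step 0: N_Z=1, N_Y=1, N_E=1, L=3
Step 1: N_Z=2, N_Y=3, N_E=3, L=8
Step 2: N_Z=5, N_Y=7, N_E=8, L=20
Step 3: N_Z=13, N_Y=17, N_E=21, L=51
Step 4: N_Z=34, N_Y=43, N_E=55, L=132
Step 5: N_Z=89, N_Y=111, N_E=144, L=344
Step 6: N_Z=233, N_Y=289, N_E=377, L=899

Answer: 899


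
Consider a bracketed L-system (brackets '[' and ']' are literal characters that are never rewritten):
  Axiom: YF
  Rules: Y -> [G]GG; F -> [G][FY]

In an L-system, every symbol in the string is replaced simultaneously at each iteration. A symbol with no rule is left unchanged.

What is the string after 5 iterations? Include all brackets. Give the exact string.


Answer: [G]GG[G][[G][[G][[G][[G][FY][G]GG][G]GG][G]GG][G]GG]

Derivation:
Step 0: YF
Step 1: [G]GG[G][FY]
Step 2: [G]GG[G][[G][FY][G]GG]
Step 3: [G]GG[G][[G][[G][FY][G]GG][G]GG]
Step 4: [G]GG[G][[G][[G][[G][FY][G]GG][G]GG][G]GG]
Step 5: [G]GG[G][[G][[G][[G][[G][FY][G]GG][G]GG][G]GG][G]GG]


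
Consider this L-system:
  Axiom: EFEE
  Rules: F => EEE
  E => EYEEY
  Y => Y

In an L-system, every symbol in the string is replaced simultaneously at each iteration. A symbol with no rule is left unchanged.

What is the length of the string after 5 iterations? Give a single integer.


Answer: 1938

Derivation:
Step 0: length = 4
Step 1: length = 18
Step 2: length = 66
Step 3: length = 210
Step 4: length = 642
Step 5: length = 1938


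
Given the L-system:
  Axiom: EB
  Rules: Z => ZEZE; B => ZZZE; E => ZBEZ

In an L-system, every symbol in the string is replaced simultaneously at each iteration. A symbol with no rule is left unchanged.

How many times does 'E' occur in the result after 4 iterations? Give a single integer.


Answer: 194

Derivation:
Step 0: EB  (1 'E')
Step 1: ZBEZZZZE  (2 'E')
Step 2: ZEZEZZZEZBEZZEZEZEZEZEZEZEZEZBEZ  (13 'E')
Step 3: ZEZEZBEZZEZEZBEZZEZEZEZEZEZEZBEZZEZEZZZEZBEZZEZEZEZEZBEZZEZEZBEZZEZEZBEZZEZEZBEZZEZEZBEZZEZEZBEZZEZEZBEZZEZEZBEZZEZEZZZEZBEZZEZE  (49 'E')
Step 4: ZEZEZBEZZEZEZBEZZEZEZZZEZBEZZEZEZEZEZBEZZEZEZBEZZEZEZZZEZBEZZEZEZEZEZBEZZEZEZBEZZEZEZBEZZEZEZBEZZEZEZBEZZEZEZBEZZEZEZZZEZBEZZEZEZEZEZBEZZEZEZBEZZEZEZEZEZEZEZBEZZEZEZZZEZBEZZEZEZEZEZBEZZEZEZBEZZEZEZBEZZEZEZBEZZEZEZZZEZBEZZEZEZEZEZBEZZEZEZBEZZEZEZZZEZBEZZEZEZEZEZBEZZEZEZBEZZEZEZZZEZBEZZEZEZEZEZBEZZEZEZBEZZEZEZZZEZBEZZEZEZEZEZBEZZEZEZBEZZEZEZZZEZBEZZEZEZEZEZBEZZEZEZBEZZEZEZZZEZBEZZEZEZEZEZBEZZEZEZBEZZEZEZZZEZBEZZEZEZEZEZBEZZEZEZBEZZEZEZZZEZBEZZEZEZEZEZBEZZEZEZBEZZEZEZEZEZEZEZBEZZEZEZZZEZBEZZEZEZEZEZBEZZEZEZBEZ  (194 'E')


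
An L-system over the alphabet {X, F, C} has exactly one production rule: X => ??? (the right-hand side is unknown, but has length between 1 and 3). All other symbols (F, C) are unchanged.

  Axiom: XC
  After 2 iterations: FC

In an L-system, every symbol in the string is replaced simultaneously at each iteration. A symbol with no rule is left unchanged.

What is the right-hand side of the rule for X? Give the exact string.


Answer: F

Derivation:
Trying X => F:
  Step 0: XC
  Step 1: FC
  Step 2: FC
Matches the given result.


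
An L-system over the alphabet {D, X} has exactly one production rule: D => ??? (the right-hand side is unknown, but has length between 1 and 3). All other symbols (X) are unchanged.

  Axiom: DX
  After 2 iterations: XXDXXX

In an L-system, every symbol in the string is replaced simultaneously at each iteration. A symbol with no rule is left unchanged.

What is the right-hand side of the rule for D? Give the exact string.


Answer: XDX

Derivation:
Trying D => XDX:
  Step 0: DX
  Step 1: XDXX
  Step 2: XXDXXX
Matches the given result.


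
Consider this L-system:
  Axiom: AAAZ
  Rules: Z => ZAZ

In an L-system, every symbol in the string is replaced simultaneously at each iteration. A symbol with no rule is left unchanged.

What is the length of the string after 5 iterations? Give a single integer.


Answer: 66

Derivation:
Step 0: length = 4
Step 1: length = 6
Step 2: length = 10
Step 3: length = 18
Step 4: length = 34
Step 5: length = 66


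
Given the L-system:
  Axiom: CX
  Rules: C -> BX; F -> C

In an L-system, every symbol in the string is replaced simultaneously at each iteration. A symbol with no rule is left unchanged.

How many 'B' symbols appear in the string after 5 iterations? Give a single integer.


Answer: 1

Derivation:
Step 0: CX  (0 'B')
Step 1: BXX  (1 'B')
Step 2: BXX  (1 'B')
Step 3: BXX  (1 'B')
Step 4: BXX  (1 'B')
Step 5: BXX  (1 'B')


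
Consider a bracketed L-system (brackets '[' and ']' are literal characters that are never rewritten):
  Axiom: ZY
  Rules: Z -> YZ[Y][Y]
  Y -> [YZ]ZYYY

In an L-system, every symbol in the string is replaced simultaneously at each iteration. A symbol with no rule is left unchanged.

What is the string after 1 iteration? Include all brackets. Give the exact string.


Answer: YZ[Y][Y][YZ]ZYYY

Derivation:
Step 0: ZY
Step 1: YZ[Y][Y][YZ]ZYYY


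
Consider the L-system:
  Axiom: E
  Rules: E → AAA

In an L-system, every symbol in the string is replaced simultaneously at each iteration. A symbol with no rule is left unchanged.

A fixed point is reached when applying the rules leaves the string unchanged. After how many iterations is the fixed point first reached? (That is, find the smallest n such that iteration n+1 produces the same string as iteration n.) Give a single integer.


Step 0: E
Step 1: AAA
Step 2: AAA  (unchanged — fixed point at step 1)

Answer: 1


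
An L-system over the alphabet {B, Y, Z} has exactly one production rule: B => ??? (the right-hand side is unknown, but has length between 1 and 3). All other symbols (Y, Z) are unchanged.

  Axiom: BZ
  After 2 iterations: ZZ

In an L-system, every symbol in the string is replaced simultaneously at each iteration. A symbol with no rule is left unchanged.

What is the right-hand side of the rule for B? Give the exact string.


Answer: Z

Derivation:
Trying B => Z:
  Step 0: BZ
  Step 1: ZZ
  Step 2: ZZ
Matches the given result.


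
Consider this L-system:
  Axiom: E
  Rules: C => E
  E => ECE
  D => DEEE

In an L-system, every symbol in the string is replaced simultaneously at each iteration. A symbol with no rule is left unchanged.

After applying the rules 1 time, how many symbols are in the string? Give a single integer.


Answer: 3

Derivation:
Step 0: length = 1
Step 1: length = 3


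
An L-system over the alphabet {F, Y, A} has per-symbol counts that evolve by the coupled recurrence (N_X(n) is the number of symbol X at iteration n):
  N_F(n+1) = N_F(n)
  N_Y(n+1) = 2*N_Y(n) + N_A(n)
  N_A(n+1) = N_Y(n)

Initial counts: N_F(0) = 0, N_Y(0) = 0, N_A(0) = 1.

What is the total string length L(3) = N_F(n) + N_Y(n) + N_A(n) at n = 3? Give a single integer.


Answer: 7

Derivation:
Step 0: N_F=0, N_Y=0, N_A=1, L=1
Step 1: N_F=0, N_Y=1, N_A=0, L=1
Step 2: N_F=0, N_Y=2, N_A=1, L=3
Step 3: N_F=0, N_Y=5, N_A=2, L=7


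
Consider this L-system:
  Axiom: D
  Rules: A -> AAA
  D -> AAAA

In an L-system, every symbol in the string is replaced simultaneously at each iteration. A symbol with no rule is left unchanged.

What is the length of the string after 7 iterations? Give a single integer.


Step 0: length = 1
Step 1: length = 4
Step 2: length = 12
Step 3: length = 36
Step 4: length = 108
Step 5: length = 324
Step 6: length = 972
Step 7: length = 2916

Answer: 2916


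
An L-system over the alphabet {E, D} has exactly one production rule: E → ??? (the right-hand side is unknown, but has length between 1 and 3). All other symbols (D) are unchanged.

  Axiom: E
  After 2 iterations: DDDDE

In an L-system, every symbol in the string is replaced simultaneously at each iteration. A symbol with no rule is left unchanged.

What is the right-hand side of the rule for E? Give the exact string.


Answer: DDE

Derivation:
Trying E → DDE:
  Step 0: E
  Step 1: DDE
  Step 2: DDDDE
Matches the given result.


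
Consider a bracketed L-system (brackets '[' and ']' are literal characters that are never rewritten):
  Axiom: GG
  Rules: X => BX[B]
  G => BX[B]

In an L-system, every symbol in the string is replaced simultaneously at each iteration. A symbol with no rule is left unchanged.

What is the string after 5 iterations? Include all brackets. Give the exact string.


Answer: BBBBBX[B][B][B][B][B]BBBBBX[B][B][B][B][B]

Derivation:
Step 0: GG
Step 1: BX[B]BX[B]
Step 2: BBX[B][B]BBX[B][B]
Step 3: BBBX[B][B][B]BBBX[B][B][B]
Step 4: BBBBX[B][B][B][B]BBBBX[B][B][B][B]
Step 5: BBBBBX[B][B][B][B][B]BBBBBX[B][B][B][B][B]


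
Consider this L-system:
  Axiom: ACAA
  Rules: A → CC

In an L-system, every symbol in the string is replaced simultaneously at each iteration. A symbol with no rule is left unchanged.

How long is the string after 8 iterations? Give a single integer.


Answer: 7

Derivation:
Step 0: length = 4
Step 1: length = 7
Step 2: length = 7
Step 3: length = 7
Step 4: length = 7
Step 5: length = 7
Step 6: length = 7
Step 7: length = 7
Step 8: length = 7


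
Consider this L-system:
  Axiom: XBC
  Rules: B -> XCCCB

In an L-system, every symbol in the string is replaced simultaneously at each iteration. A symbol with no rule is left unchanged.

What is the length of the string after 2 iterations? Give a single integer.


Answer: 11

Derivation:
Step 0: length = 3
Step 1: length = 7
Step 2: length = 11


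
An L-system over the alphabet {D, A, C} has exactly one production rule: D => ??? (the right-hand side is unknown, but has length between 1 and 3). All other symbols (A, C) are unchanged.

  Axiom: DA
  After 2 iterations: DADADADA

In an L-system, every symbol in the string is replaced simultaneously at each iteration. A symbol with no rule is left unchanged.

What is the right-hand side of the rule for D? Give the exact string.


Answer: DAD

Derivation:
Trying D => DAD:
  Step 0: DA
  Step 1: DADA
  Step 2: DADADADA
Matches the given result.


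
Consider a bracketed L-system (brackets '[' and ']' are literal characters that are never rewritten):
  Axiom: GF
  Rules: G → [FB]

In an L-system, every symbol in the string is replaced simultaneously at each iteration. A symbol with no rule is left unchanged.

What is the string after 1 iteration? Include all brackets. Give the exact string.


Step 0: GF
Step 1: [FB]F

Answer: [FB]F


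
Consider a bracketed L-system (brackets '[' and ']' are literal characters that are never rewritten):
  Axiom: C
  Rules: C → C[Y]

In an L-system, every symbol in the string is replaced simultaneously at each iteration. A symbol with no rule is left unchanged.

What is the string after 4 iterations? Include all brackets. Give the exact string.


Step 0: C
Step 1: C[Y]
Step 2: C[Y][Y]
Step 3: C[Y][Y][Y]
Step 4: C[Y][Y][Y][Y]

Answer: C[Y][Y][Y][Y]


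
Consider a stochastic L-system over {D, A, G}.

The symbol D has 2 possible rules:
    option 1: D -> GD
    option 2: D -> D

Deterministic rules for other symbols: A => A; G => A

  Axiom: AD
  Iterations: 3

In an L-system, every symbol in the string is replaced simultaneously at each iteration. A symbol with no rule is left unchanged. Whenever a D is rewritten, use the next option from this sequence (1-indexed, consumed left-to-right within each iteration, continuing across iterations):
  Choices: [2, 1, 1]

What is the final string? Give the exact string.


Step 0: AD
Step 1: AD  (used choices [2])
Step 2: AGD  (used choices [1])
Step 3: AAGD  (used choices [1])

Answer: AAGD


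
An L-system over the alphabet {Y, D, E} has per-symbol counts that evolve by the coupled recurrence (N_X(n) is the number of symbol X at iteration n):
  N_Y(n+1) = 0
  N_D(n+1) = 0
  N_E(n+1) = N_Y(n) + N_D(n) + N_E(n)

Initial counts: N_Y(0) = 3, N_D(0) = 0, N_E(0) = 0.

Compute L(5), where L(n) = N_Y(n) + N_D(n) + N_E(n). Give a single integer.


Step 0: N_Y=3, N_D=0, N_E=0, L=3
Step 1: N_Y=0, N_D=0, N_E=3, L=3
Step 2: N_Y=0, N_D=0, N_E=3, L=3
Step 3: N_Y=0, N_D=0, N_E=3, L=3
Step 4: N_Y=0, N_D=0, N_E=3, L=3
Step 5: N_Y=0, N_D=0, N_E=3, L=3

Answer: 3


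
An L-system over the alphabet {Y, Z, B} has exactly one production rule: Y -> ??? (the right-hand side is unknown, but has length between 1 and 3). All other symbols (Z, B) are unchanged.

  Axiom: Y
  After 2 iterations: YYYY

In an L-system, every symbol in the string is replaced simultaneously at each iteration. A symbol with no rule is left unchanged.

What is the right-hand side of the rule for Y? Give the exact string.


Answer: YY

Derivation:
Trying Y -> YY:
  Step 0: Y
  Step 1: YY
  Step 2: YYYY
Matches the given result.


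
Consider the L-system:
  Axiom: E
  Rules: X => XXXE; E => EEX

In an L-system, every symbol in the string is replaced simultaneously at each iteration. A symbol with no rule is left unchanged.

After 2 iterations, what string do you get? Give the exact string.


Step 0: E
Step 1: EEX
Step 2: EEXEEXXXXE

Answer: EEXEEXXXXE


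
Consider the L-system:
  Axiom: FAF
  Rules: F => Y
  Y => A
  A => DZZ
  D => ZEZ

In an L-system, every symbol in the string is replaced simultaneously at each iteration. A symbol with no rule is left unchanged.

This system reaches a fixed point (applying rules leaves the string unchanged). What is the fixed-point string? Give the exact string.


Answer: ZEZZZZEZZZZEZZZ

Derivation:
Step 0: FAF
Step 1: YDZZY
Step 2: AZEZZZA
Step 3: DZZZEZZZDZZ
Step 4: ZEZZZZEZZZZEZZZ
Step 5: ZEZZZZEZZZZEZZZ  (unchanged — fixed point at step 4)


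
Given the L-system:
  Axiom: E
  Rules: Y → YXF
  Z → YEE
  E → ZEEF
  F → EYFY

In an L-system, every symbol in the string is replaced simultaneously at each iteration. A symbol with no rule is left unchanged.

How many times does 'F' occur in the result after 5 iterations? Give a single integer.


Step 0: E  (0 'F')
Step 1: ZEEF  (1 'F')
Step 2: YEEZEEFZEEFEYFY  (3 'F')
Step 3: YXFZEEFZEEFYEEZEEFZEEFEYFYYEEZEEFZEEFEYFYZEEFYXFEYFYYXF  (13 'F')
Step 4: YXFXEYFYYEEZEEFZEEFEYFYYEEZEEFZEEFEYFYYXFZEEFZEEFYEEZEEFZEEFEYFYYEEZEEFZEEFEYFYZEEFYXFEYFYYXFYXFZEEFZEEFYEEZEEFZEEFEYFYYEEZEEFZEEFEYFYZEEFYXFEYFYYXFYEEZEEFZEEFEYFYYXFXEYFYZEEFYXFEYFYYXFYXFXEYFY  (45 'F')
Step 5: YXFXEYFYXZEEFYXFEYFYYXFYXFZEEFZEEFYEEZEEFZEEFEYFYYEEZEEFZEEFEYFYZEEFYXFEYFYYXFYXFZEEFZEEFYEEZEEFZEEFEYFYYEEZEEFZEEFEYFYZEEFYXFEYFYYXFYXFXEYFYYEEZEEFZEEFEYFYYEEZEEFZEEFEYFYYXFZEEFZEEFYEEZEEFZEEFEYFYYEEZEEFZEEFEYFYZEEFYXFEYFYYXFYXFZEEFZEEFYEEZEEFZEEFEYFYYEEZEEFZEEFEYFYZEEFYXFEYFYYXFYEEZEEFZEEFEYFYYXFXEYFYZEEFYXFEYFYYXFYXFXEYFYYXFXEYFYYEEZEEFZEEFEYFYYEEZEEFZEEFEYFYYXFZEEFZEEFYEEZEEFZEEFEYFYYEEZEEFZEEFEYFYZEEFYXFEYFYYXFYXFZEEFZEEFYEEZEEFZEEFEYFYYEEZEEFZEEFEYFYZEEFYXFEYFYYXFYEEZEEFZEEFEYFYYXFXEYFYZEEFYXFEYFYYXFYXFXEYFYYXFZEEFZEEFYEEZEEFZEEFEYFYYEEZEEFZEEFEYFYZEEFYXFEYFYYXFYXFXEYFYXZEEFYXFEYFYYXFYEEZEEFZEEFEYFYYXFXEYFYZEEFYXFEYFYYXFYXFXEYFYYXFXEYFYXZEEFYXFEYFYYXF  (158 'F')

Answer: 158


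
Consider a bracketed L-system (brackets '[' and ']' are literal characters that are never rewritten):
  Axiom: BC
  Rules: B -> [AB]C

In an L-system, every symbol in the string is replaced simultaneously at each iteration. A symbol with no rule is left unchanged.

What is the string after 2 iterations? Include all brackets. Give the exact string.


Step 0: BC
Step 1: [AB]CC
Step 2: [A[AB]C]CC

Answer: [A[AB]C]CC


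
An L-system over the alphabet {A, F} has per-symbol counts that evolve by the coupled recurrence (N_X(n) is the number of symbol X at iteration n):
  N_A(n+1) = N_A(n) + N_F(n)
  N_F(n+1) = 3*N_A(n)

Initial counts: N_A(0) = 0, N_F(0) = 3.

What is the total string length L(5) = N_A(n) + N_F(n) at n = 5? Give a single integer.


Step 0: N_A=0, N_F=3, L=3
Step 1: N_A=3, N_F=0, L=3
Step 2: N_A=3, N_F=9, L=12
Step 3: N_A=12, N_F=9, L=21
Step 4: N_A=21, N_F=36, L=57
Step 5: N_A=57, N_F=63, L=120

Answer: 120


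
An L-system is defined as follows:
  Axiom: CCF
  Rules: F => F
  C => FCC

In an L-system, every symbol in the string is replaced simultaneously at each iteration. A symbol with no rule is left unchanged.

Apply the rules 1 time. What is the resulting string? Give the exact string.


Answer: FCCFCCF

Derivation:
Step 0: CCF
Step 1: FCCFCCF


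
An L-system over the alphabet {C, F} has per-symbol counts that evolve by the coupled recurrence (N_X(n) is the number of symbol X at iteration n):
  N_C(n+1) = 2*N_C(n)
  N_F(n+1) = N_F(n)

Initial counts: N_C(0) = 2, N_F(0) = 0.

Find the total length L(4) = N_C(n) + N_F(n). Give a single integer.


Step 0: N_C=2, N_F=0, L=2
Step 1: N_C=4, N_F=0, L=4
Step 2: N_C=8, N_F=0, L=8
Step 3: N_C=16, N_F=0, L=16
Step 4: N_C=32, N_F=0, L=32

Answer: 32


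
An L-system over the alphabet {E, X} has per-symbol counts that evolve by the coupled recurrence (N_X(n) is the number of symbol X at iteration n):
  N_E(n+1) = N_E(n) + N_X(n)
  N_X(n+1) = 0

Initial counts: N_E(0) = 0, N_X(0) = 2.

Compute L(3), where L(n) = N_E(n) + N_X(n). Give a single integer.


Answer: 2

Derivation:
Step 0: N_E=0, N_X=2, L=2
Step 1: N_E=2, N_X=0, L=2
Step 2: N_E=2, N_X=0, L=2
Step 3: N_E=2, N_X=0, L=2


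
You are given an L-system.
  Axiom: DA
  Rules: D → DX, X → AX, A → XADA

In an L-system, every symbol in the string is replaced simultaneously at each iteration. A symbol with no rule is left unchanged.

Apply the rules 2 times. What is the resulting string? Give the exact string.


Step 0: DA
Step 1: DXXADA
Step 2: DXAXAXXADADXXADA

Answer: DXAXAXXADADXXADA


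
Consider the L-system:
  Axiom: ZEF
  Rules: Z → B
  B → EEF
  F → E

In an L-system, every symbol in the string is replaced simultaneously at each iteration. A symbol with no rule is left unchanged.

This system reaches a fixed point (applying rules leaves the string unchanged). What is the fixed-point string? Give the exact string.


Step 0: ZEF
Step 1: BEE
Step 2: EEFEE
Step 3: EEEEE
Step 4: EEEEE  (unchanged — fixed point at step 3)

Answer: EEEEE


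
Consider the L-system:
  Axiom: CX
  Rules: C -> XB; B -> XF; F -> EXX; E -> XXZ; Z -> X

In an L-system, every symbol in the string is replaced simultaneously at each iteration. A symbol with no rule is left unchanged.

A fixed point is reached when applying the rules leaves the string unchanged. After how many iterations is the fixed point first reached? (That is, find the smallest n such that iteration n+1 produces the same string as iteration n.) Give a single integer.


Answer: 5

Derivation:
Step 0: CX
Step 1: XBX
Step 2: XXFX
Step 3: XXEXXX
Step 4: XXXXZXXX
Step 5: XXXXXXXX
Step 6: XXXXXXXX  (unchanged — fixed point at step 5)


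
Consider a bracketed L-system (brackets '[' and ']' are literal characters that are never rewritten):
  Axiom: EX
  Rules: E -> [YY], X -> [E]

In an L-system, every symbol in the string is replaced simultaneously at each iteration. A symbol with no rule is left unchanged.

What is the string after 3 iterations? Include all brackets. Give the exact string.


Answer: [YY][[YY]]

Derivation:
Step 0: EX
Step 1: [YY][E]
Step 2: [YY][[YY]]
Step 3: [YY][[YY]]


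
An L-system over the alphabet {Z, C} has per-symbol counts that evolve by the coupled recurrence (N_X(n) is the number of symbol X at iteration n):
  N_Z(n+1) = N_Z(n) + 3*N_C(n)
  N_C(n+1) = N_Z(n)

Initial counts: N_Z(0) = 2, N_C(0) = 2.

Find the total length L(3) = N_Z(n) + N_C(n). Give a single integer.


Answer: 52

Derivation:
Step 0: N_Z=2, N_C=2, L=4
Step 1: N_Z=8, N_C=2, L=10
Step 2: N_Z=14, N_C=8, L=22
Step 3: N_Z=38, N_C=14, L=52


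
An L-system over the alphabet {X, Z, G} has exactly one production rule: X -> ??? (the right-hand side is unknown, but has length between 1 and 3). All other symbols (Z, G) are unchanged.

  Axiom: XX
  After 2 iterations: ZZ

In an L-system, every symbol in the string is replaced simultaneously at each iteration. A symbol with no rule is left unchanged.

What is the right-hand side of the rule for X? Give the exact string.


Trying X -> Z:
  Step 0: XX
  Step 1: ZZ
  Step 2: ZZ
Matches the given result.

Answer: Z


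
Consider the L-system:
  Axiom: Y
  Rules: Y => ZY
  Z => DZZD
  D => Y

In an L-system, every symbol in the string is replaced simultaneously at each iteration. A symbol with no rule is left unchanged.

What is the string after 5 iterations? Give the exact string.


Answer: DZZDZYZYYDZZDDZZDYYDZZDDZZDYZYZYYDZZDDZZDYYDZZDDZZDYZYDZZDZYZYYDZZDDZZDYYDZZDDZZDYZYYDZZDDZZDYDZZDZY

Derivation:
Step 0: Y
Step 1: ZY
Step 2: DZZDZY
Step 3: YDZZDDZZDYDZZDZY
Step 4: ZYYDZZDDZZDYYDZZDDZZDYZYYDZZDDZZDYDZZDZY
Step 5: DZZDZYZYYDZZDDZZDYYDZZDDZZDYZYZYYDZZDDZZDYYDZZDDZZDYZYDZZDZYZYYDZZDDZZDYYDZZDDZZDYZYYDZZDDZZDYDZZDZY


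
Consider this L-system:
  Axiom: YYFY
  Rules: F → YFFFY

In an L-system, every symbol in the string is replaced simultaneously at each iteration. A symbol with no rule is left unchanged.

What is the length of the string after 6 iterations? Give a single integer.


Answer: 1460

Derivation:
Step 0: length = 4
Step 1: length = 8
Step 2: length = 20
Step 3: length = 56
Step 4: length = 164
Step 5: length = 488
Step 6: length = 1460


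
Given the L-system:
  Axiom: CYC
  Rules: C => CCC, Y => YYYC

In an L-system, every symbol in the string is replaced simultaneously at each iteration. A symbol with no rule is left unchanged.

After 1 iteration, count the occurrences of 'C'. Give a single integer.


Step 0: CYC  (2 'C')
Step 1: CCCYYYCCCC  (7 'C')

Answer: 7


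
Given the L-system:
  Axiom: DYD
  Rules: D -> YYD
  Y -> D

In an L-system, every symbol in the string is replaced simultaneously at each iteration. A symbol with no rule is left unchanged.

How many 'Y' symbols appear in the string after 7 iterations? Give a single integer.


Step 0: DYD  (1 'Y')
Step 1: YYDDYYD  (4 'Y')
Step 2: DDYYDYYDDDYYD  (6 'Y')
Step 3: YYDYYDDDYYDDDYYDYYDYYDDDYYD  (14 'Y')
Step 4: DDYYDDDYYDYYDYYDDDYYDYYDYYDDDYYDDDYYDDDYYDYYDYYDDDYYD  (26 'Y')
Step 5: YYDYYDDDYYDYYDYYDDDYYDDDYYDDDYYDYYDYYDDDYYDDDYYDDDYYDYYDYYDDDYYDYYDYYDDDYYDYYDYYDDDYYDDDYYDDDYYDYYDYYDDDYYD  (54 'Y')
Step 6: DDYYDDDYYDYYDYYDDDYYDDDYYDDDYYDYYDYYDDDYYDYYDYYDDDYYDYYDYYDDDYYDDDYYDDDYYDYYDYYDDDYYDYYDYYDDDYYDYYDYYDDDYYDDDYYDDDYYDYYDYYDDDYYDDDYYDDDYYDYYDYYDDDYYDDDYYDDDYYDYYDYYDDDYYDYYDYYDDDYYDYYDYYDDDYYDDDYYDDDYYDYYDYYDDDYYD  (106 'Y')
Step 7: YYDYYDDDYYDYYDYYDDDYYDDDYYDDDYYDYYDYYDDDYYDYYDYYDDDYYDYYDYYDDDYYDDDYYDDDYYDYYDYYDDDYYDDDYYDDDYYDYYDYYDDDYYDDDYYDDDYYDYYDYYDDDYYDYYDYYDDDYYDYYDYYDDDYYDDDYYDDDYYDYYDYYDDDYYDDDYYDDDYYDYYDYYDDDYYDDDYYDDDYYDYYDYYDDDYYDYYDYYDDDYYDYYDYYDDDYYDDDYYDDDYYDYYDYYDDDYYDYYDYYDDDYYDYYDYYDDDYYDDDYYDDDYYDYYDYYDDDYYDYYDYYDDDYYDYYDYYDDDYYDDDYYDDDYYDYYDYYDDDYYDDDYYDDDYYDYYDYYDDDYYDDDYYDDDYYDYYDYYDDDYYDYYDYYDDDYYDYYDYYDDDYYDDDYYDDDYYDYYDYYDDDYYD  (214 'Y')

Answer: 214


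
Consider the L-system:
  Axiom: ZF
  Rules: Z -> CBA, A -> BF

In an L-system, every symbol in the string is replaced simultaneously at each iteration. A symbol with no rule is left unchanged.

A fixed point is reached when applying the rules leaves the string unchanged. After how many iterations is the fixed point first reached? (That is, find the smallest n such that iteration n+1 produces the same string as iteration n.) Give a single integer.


Step 0: ZF
Step 1: CBAF
Step 2: CBBFF
Step 3: CBBFF  (unchanged — fixed point at step 2)

Answer: 2


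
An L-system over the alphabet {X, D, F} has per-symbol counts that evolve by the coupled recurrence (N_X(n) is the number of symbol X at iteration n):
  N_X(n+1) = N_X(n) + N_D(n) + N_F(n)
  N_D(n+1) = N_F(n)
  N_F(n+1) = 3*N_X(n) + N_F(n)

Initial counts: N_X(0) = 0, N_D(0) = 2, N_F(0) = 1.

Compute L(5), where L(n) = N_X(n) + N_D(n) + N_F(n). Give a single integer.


Step 0: N_X=0, N_D=2, N_F=1, L=3
Step 1: N_X=3, N_D=1, N_F=1, L=5
Step 2: N_X=5, N_D=1, N_F=10, L=16
Step 3: N_X=16, N_D=10, N_F=25, L=51
Step 4: N_X=51, N_D=25, N_F=73, L=149
Step 5: N_X=149, N_D=73, N_F=226, L=448

Answer: 448


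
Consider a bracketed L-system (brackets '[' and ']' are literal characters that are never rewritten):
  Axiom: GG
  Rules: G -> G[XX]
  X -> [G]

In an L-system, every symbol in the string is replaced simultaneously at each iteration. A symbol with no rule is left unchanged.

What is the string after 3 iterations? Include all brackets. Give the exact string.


Step 0: GG
Step 1: G[XX]G[XX]
Step 2: G[XX][[G][G]]G[XX][[G][G]]
Step 3: G[XX][[G][G]][[G[XX]][G[XX]]]G[XX][[G][G]][[G[XX]][G[XX]]]

Answer: G[XX][[G][G]][[G[XX]][G[XX]]]G[XX][[G][G]][[G[XX]][G[XX]]]


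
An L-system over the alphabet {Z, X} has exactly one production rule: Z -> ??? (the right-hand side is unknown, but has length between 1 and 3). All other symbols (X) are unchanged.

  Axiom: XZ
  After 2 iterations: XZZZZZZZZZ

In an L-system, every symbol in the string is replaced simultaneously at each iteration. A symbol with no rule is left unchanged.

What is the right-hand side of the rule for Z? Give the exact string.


Answer: ZZZ

Derivation:
Trying Z -> ZZZ:
  Step 0: XZ
  Step 1: XZZZ
  Step 2: XZZZZZZZZZ
Matches the given result.


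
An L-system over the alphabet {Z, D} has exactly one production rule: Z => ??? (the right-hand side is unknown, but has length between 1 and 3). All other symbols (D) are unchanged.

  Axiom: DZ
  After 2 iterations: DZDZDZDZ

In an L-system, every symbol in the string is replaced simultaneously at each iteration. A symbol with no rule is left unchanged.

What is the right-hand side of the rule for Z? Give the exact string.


Answer: ZDZ

Derivation:
Trying Z => ZDZ:
  Step 0: DZ
  Step 1: DZDZ
  Step 2: DZDZDZDZ
Matches the given result.


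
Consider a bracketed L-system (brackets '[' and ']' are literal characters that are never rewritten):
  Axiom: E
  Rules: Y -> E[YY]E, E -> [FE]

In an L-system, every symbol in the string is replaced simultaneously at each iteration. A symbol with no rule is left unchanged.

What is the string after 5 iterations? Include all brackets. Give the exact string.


Step 0: E
Step 1: [FE]
Step 2: [F[FE]]
Step 3: [F[F[FE]]]
Step 4: [F[F[F[FE]]]]
Step 5: [F[F[F[F[FE]]]]]

Answer: [F[F[F[F[FE]]]]]


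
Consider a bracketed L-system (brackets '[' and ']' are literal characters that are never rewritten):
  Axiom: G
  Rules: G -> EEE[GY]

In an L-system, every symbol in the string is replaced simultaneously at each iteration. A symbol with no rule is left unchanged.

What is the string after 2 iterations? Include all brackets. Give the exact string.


Answer: EEE[EEE[GY]Y]

Derivation:
Step 0: G
Step 1: EEE[GY]
Step 2: EEE[EEE[GY]Y]


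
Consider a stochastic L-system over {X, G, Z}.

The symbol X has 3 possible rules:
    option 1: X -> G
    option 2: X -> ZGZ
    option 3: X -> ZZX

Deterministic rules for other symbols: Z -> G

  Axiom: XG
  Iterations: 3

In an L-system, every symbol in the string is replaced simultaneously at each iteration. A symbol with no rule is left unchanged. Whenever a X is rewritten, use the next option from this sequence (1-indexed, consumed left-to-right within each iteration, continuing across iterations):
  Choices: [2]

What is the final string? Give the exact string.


Answer: GGGG

Derivation:
Step 0: XG
Step 1: ZGZG  (used choices [2])
Step 2: GGGG  (used choices [])
Step 3: GGGG  (used choices [])


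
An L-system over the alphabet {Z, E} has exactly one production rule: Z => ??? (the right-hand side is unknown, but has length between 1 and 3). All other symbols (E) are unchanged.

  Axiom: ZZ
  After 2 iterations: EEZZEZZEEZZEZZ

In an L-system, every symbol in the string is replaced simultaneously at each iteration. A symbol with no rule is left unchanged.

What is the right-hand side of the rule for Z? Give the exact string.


Answer: EZZ

Derivation:
Trying Z => EZZ:
  Step 0: ZZ
  Step 1: EZZEZZ
  Step 2: EEZZEZZEEZZEZZ
Matches the given result.


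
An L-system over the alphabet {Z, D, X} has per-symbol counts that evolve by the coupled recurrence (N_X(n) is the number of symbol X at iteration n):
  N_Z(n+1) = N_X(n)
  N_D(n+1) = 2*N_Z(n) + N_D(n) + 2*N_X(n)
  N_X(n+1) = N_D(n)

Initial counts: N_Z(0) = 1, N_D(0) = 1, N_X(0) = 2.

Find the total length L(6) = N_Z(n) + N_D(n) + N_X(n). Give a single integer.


Answer: 571

Derivation:
Step 0: N_Z=1, N_D=1, N_X=2, L=4
Step 1: N_Z=2, N_D=7, N_X=1, L=10
Step 2: N_Z=1, N_D=13, N_X=7, L=21
Step 3: N_Z=7, N_D=29, N_X=13, L=49
Step 4: N_Z=13, N_D=69, N_X=29, L=111
Step 5: N_Z=29, N_D=153, N_X=69, L=251
Step 6: N_Z=69, N_D=349, N_X=153, L=571


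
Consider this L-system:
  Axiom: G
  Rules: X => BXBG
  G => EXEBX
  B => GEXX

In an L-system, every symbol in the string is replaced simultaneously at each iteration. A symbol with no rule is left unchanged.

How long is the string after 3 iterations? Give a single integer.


Answer: 50

Derivation:
Step 0: length = 1
Step 1: length = 5
Step 2: length = 14
Step 3: length = 50


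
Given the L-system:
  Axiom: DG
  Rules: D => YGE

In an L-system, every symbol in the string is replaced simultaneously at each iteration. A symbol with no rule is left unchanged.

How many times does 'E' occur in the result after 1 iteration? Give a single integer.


Answer: 1

Derivation:
Step 0: DG  (0 'E')
Step 1: YGEG  (1 'E')


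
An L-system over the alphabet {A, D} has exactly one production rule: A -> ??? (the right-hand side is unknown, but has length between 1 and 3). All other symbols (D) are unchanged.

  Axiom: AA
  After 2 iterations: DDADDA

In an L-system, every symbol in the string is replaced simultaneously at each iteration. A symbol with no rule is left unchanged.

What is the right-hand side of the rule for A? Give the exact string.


Answer: DA

Derivation:
Trying A -> DA:
  Step 0: AA
  Step 1: DADA
  Step 2: DDADDA
Matches the given result.


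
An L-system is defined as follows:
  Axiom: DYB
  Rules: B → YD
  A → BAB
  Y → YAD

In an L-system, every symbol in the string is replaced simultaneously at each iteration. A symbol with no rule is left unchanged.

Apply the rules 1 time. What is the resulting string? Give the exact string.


Step 0: DYB
Step 1: DYADYD

Answer: DYADYD


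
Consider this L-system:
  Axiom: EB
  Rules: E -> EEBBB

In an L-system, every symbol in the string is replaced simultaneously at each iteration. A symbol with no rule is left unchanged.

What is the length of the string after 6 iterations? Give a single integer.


Step 0: length = 2
Step 1: length = 6
Step 2: length = 14
Step 3: length = 30
Step 4: length = 62
Step 5: length = 126
Step 6: length = 254

Answer: 254


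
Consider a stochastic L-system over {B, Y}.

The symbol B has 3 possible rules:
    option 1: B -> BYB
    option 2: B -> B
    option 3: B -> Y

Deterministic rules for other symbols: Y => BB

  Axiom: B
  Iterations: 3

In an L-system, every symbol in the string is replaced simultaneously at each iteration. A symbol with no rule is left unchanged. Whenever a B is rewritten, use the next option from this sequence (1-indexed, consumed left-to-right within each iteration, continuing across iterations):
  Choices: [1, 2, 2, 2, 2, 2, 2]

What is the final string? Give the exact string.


Step 0: B
Step 1: BYB  (used choices [1])
Step 2: BBBB  (used choices [2, 2])
Step 3: BBBB  (used choices [2, 2, 2, 2])

Answer: BBBB


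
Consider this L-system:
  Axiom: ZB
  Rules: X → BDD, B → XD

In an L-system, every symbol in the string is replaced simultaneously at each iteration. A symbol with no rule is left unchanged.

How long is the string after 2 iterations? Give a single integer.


Step 0: length = 2
Step 1: length = 3
Step 2: length = 5

Answer: 5


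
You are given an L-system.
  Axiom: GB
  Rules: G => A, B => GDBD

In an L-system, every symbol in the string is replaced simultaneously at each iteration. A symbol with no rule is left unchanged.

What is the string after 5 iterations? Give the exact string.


Answer: AADADADADGDBDDDDD

Derivation:
Step 0: GB
Step 1: AGDBD
Step 2: AADGDBDD
Step 3: AADADGDBDDD
Step 4: AADADADGDBDDDD
Step 5: AADADADADGDBDDDDD


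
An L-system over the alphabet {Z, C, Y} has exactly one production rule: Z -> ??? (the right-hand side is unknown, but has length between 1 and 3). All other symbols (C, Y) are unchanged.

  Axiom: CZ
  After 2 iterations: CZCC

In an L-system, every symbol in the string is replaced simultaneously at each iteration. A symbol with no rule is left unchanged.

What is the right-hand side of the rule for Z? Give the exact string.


Trying Z -> ZC:
  Step 0: CZ
  Step 1: CZC
  Step 2: CZCC
Matches the given result.

Answer: ZC


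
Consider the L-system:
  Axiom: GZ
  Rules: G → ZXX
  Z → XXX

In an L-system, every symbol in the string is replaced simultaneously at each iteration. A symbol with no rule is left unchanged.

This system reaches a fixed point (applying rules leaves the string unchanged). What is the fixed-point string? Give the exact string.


Step 0: GZ
Step 1: ZXXXXX
Step 2: XXXXXXXX
Step 3: XXXXXXXX  (unchanged — fixed point at step 2)

Answer: XXXXXXXX


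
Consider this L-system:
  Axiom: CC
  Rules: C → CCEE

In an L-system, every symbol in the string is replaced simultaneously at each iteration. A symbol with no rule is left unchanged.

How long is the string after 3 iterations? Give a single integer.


Step 0: length = 2
Step 1: length = 8
Step 2: length = 20
Step 3: length = 44

Answer: 44


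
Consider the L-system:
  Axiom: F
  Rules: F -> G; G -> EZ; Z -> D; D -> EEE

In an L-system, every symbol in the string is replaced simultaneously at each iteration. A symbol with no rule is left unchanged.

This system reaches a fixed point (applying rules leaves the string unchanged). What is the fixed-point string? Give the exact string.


Step 0: F
Step 1: G
Step 2: EZ
Step 3: ED
Step 4: EEEE
Step 5: EEEE  (unchanged — fixed point at step 4)

Answer: EEEE


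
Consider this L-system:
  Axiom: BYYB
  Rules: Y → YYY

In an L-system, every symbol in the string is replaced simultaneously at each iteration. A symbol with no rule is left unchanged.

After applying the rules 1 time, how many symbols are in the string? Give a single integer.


Answer: 8

Derivation:
Step 0: length = 4
Step 1: length = 8


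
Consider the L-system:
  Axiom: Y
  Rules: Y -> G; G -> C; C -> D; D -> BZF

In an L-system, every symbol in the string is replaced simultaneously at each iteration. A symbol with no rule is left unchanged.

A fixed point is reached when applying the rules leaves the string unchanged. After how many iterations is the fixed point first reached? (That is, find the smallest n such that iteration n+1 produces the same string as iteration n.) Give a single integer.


Step 0: Y
Step 1: G
Step 2: C
Step 3: D
Step 4: BZF
Step 5: BZF  (unchanged — fixed point at step 4)

Answer: 4


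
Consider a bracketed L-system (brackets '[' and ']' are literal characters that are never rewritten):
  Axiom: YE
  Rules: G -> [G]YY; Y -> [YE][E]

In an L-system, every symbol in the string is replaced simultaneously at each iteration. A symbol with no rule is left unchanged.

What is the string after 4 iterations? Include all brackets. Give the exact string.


Answer: [[[[YE][E]E][E]E][E]E][E]E

Derivation:
Step 0: YE
Step 1: [YE][E]E
Step 2: [[YE][E]E][E]E
Step 3: [[[YE][E]E][E]E][E]E
Step 4: [[[[YE][E]E][E]E][E]E][E]E


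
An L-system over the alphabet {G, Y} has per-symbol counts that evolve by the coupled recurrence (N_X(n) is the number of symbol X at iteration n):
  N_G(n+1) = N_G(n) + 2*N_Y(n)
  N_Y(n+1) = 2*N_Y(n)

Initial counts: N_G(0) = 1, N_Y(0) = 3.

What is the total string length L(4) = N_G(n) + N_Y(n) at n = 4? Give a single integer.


Step 0: N_G=1, N_Y=3, L=4
Step 1: N_G=7, N_Y=6, L=13
Step 2: N_G=19, N_Y=12, L=31
Step 3: N_G=43, N_Y=24, L=67
Step 4: N_G=91, N_Y=48, L=139

Answer: 139
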